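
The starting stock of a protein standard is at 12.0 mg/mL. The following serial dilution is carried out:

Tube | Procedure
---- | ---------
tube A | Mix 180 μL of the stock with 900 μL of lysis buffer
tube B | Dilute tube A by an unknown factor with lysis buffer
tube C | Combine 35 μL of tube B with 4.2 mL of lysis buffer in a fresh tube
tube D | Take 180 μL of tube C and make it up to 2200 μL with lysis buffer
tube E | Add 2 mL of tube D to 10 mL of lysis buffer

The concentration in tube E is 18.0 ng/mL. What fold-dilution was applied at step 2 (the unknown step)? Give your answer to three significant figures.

Step 1: 180 μL + 900 μL = 1080 μL total → factor 1080/180 = 6
Step 2: unknown factor x
Step 3: 35 μL + 4.2 mL = 4235 μL total → factor 4235/35 = 121
Step 4: 180 μL brought to 2200 μL → factor 2200/180 = 12.222
Step 5: 2 mL + 10 mL = 12 mL total → factor 12/2 = 6
Product of known-step factors = 53240
Overall factor = 12.0 mg/mL / (18.0 ng/mL) = 6.6667 × 10^5
x = 6.6667 × 10^5 / 53240 = 12.5

12.5-fold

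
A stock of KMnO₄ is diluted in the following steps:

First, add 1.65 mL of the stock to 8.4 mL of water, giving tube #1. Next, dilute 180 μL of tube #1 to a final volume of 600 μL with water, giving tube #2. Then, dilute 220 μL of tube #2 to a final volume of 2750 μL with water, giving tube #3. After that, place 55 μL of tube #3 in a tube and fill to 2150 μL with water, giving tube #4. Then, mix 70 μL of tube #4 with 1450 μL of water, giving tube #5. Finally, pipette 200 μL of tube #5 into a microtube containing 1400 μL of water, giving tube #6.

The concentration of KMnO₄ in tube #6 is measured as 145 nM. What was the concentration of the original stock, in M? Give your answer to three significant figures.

0.250 M

Step 1: 1.65 mL + 8.4 mL = 10.05 mL total → factor 10.05/1.65 = 6.0909
Step 2: 180 μL brought to 600 μL → factor 600/180 = 3.3333
Step 3: 220 μL brought to 2750 μL → factor 2750/220 = 12.5
Step 4: 55 μL brought to 2150 μL → factor 2150/55 = 39.091
Step 5: 70 μL + 1450 μL = 1520 μL total → factor 1520/70 = 21.714
Step 6: 200 μL + 1400 μL = 1600 μL total → factor 1600/200 = 8
Overall dilution factor = 6.0909 × 3.3333 × 12.5 × 39.091 × 21.714 × 8 = 1.7234 × 10^6
Stock = 145 nM × 1.7234 × 10^6 = 2.499 × 10^8 nM = 0.250 M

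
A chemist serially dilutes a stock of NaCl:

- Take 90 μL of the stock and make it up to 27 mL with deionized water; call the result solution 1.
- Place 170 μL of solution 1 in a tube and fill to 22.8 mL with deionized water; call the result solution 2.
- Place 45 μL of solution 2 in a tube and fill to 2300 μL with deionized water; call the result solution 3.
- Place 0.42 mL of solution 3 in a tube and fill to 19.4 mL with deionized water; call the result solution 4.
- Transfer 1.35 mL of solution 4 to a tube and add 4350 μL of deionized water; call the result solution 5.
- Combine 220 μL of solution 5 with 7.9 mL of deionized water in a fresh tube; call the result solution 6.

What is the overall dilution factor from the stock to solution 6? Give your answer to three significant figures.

Step 1: 90 μL brought to 27 mL → factor 27000/90 = 300
Step 2: 170 μL brought to 22.8 mL → factor 22800/170 = 134.12
Step 3: 45 μL brought to 2300 μL → factor 2300/45 = 51.111
Step 4: 0.42 mL brought to 19.4 mL → factor 19.4/0.42 = 46.19
Step 5: 1.35 mL + 4350 μL = 5.7 mL total → factor 5.7/1.35 = 4.2222
Step 6: 220 μL + 7.9 mL = 8120 μL total → factor 8120/220 = 36.909
Overall dilution factor = 300 × 134.12 × 51.111 × 46.19 × 4.2222 × 36.909 = 1.4803 × 10^10

1.48 × 10^10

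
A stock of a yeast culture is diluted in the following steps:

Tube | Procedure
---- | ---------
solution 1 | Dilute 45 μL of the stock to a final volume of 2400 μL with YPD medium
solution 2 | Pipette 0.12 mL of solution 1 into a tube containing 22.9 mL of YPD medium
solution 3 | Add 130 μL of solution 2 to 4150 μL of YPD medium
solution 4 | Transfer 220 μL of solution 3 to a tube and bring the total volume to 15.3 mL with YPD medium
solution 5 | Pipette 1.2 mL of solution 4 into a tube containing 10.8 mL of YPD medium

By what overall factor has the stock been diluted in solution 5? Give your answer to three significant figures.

Step 1: 45 μL brought to 2400 μL → factor 2400/45 = 53.333
Step 2: 0.12 mL + 22.9 mL = 23.02 mL total → factor 23.02/0.12 = 191.83
Step 3: 130 μL + 4150 μL = 4280 μL total → factor 4280/130 = 32.923
Step 4: 220 μL brought to 15.3 mL → factor 15300/220 = 69.545
Step 5: 1.2 mL + 10.8 mL = 12 mL total → factor 12/1.2 = 10
Overall dilution factor = 53.333 × 191.83 × 32.923 × 69.545 × 10 = 2.3426 × 10^8

2.34 × 10^8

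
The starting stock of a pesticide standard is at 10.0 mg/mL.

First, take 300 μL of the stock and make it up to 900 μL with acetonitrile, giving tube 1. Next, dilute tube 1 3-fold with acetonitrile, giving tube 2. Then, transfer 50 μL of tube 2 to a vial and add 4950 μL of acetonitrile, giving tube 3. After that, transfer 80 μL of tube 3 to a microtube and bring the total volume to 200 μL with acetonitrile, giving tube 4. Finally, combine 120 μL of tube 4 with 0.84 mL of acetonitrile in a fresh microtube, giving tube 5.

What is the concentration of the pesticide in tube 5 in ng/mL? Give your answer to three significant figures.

556 ng/mL

Step 1: 300 μL brought to 900 μL → factor 900/300 = 3
Step 2: 3-fold → factor 3
Step 3: 50 μL + 4950 μL = 5000 μL total → factor 5000/50 = 100
Step 4: 80 μL brought to 200 μL → factor 200/80 = 2.5
Step 5: 120 μL + 0.84 mL = 960 μL total → factor 960/120 = 8
Overall dilution factor = 3 × 3 × 100 × 2.5 × 8 = 18000
Final = 10.0 mg/mL / 18000 = 0.0005556 mg/mL = 556 ng/mL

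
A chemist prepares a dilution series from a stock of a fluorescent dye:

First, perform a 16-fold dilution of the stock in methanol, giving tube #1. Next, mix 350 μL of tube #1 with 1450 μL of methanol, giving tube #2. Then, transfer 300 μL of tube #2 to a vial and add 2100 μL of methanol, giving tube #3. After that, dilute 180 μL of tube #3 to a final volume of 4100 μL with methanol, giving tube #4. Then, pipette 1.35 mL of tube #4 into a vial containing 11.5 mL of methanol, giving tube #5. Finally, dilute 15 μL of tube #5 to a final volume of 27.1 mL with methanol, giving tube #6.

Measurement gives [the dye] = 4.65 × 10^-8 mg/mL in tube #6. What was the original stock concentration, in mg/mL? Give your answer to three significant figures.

12.0 mg/mL

Step 1: 16-fold → factor 16
Step 2: 350 μL + 1450 μL = 1800 μL total → factor 1800/350 = 5.1429
Step 3: 300 μL + 2100 μL = 2400 μL total → factor 2400/300 = 8
Step 4: 180 μL brought to 4100 μL → factor 4100/180 = 22.778
Step 5: 1.35 mL + 11.5 mL = 12.85 mL total → factor 12.85/1.35 = 9.5185
Step 6: 15 μL brought to 27.1 mL → factor 27100/15 = 1806.7
Overall dilution factor = 16 × 5.1429 × 8 × 22.778 × 9.5185 × 1806.7 = 2.5785 × 10^8
Stock = 4.65 × 10^-8 mg/mL × 2.5785 × 10^8 = 12.0 mg/mL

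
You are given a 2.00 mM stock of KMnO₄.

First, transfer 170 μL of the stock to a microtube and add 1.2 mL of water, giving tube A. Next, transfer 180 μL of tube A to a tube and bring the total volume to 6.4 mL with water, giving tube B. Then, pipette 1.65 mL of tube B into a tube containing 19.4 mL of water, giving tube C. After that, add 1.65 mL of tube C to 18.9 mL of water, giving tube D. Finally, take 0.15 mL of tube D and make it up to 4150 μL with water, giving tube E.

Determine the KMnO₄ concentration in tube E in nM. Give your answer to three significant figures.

Step 1: 170 μL + 1.2 mL = 1370 μL total → factor 1370/170 = 8.0588
Step 2: 180 μL brought to 6.4 mL → factor 6400/180 = 35.556
Step 3: 1.65 mL + 19.4 mL = 21.05 mL total → factor 21.05/1.65 = 12.758
Step 4: 1.65 mL + 18.9 mL = 20.55 mL total → factor 20.55/1.65 = 12.455
Step 5: 0.15 mL brought to 4150 μL → factor 4.15/0.15 = 27.667
Overall dilution factor = 8.0588 × 35.556 × 12.758 × 12.455 × 27.667 = 1.2596 × 10^6
Final = 2.00 mM / 1.2596 × 10^6 = 1.588 × 10^-6 mM = 1.59 nM

1.59 nM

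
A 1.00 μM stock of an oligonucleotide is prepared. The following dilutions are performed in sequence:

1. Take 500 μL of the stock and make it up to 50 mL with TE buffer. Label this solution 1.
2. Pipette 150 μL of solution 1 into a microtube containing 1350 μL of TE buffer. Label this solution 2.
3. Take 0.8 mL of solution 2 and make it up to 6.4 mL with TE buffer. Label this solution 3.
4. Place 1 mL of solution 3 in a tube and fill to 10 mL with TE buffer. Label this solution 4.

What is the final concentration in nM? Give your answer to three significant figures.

Step 1: 500 μL brought to 50 mL → factor 50000/500 = 100
Step 2: 150 μL + 1350 μL = 1500 μL total → factor 1500/150 = 10
Step 3: 0.8 mL brought to 6.4 mL → factor 6.4/0.8 = 8
Step 4: 1 mL brought to 10 mL → factor 10/1 = 10
Overall dilution factor = 100 × 10 × 8 × 10 = 80000
Final = 1.00 μM / 80000 = 1.250 × 10^-5 μM = 0.0125 nM

0.0125 nM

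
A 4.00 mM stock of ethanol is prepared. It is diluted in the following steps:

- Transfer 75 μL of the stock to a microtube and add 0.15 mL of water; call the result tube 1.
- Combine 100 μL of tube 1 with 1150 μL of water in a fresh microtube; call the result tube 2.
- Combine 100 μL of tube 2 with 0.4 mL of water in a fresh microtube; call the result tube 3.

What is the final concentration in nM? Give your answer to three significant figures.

2.13 × 10^4 nM

Step 1: 75 μL + 0.15 mL = 225 μL total → factor 225/75 = 3
Step 2: 100 μL + 1150 μL = 1250 μL total → factor 1250/100 = 12.5
Step 3: 100 μL + 0.4 mL = 500 μL total → factor 500/100 = 5
Overall dilution factor = 3 × 12.5 × 5 = 187.5
Final = 4.00 mM / 187.5 = 0.02133 mM = 2.13 × 10^4 nM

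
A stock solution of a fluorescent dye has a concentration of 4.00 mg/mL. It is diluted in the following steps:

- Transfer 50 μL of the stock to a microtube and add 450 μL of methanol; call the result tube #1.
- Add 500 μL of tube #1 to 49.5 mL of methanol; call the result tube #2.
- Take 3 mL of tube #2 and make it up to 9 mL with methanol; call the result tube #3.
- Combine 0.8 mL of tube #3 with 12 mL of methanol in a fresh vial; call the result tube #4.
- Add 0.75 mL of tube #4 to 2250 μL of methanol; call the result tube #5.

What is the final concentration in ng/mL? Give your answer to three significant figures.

20.8 ng/mL

Step 1: 50 μL + 450 μL = 500 μL total → factor 500/50 = 10
Step 2: 500 μL + 49.5 mL = 50000 μL total → factor 50000/500 = 100
Step 3: 3 mL brought to 9 mL → factor 9/3 = 3
Step 4: 0.8 mL + 12 mL = 12.8 mL total → factor 12.8/0.8 = 16
Step 5: 0.75 mL + 2250 μL = 3 mL total → factor 3/0.75 = 4
Overall dilution factor = 10 × 100 × 3 × 16 × 4 = 1.92 × 10^5
Final = 4.00 mg/mL / 1.92 × 10^5 = 2.083 × 10^-5 mg/mL = 20.8 ng/mL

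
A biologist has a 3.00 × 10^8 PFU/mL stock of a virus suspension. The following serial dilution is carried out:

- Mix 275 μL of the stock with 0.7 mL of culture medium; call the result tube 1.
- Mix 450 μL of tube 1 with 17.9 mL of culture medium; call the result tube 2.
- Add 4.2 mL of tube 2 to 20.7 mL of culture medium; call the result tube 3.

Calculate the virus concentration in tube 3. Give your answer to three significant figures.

Step 1: 275 μL + 0.7 mL = 975 μL total → factor 975/275 = 3.5455
Step 2: 450 μL + 17.9 mL = 18350 μL total → factor 18350/450 = 40.778
Step 3: 4.2 mL + 20.7 mL = 24.9 mL total → factor 24.9/4.2 = 5.9286
Dilution factor through tube 3 = 3.5455 × 40.778 × 5.9286 = 857.13
[tube 3] = 3.00 × 10^8 PFU/mL / 857.13 = 3.50 × 10^5 PFU/mL

3.50 × 10^5 PFU/mL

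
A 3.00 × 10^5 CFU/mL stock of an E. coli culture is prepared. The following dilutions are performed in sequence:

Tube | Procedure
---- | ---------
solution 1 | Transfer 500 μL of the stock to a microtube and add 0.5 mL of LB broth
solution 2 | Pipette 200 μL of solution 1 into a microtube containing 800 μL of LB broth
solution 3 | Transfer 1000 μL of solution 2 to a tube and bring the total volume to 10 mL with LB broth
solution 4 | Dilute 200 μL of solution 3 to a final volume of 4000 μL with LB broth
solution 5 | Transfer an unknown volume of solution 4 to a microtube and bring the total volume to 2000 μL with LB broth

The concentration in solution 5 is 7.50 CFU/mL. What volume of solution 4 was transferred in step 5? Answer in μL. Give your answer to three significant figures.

100 μL

Step 1: 500 μL + 0.5 mL = 1000 μL total → factor 1000/500 = 2
Step 2: 200 μL + 800 μL = 1000 μL total → factor 1000/200 = 5
Step 3: 1000 μL brought to 10 mL → factor 10000/1000 = 10
Step 4: 200 μL brought to 4000 μL → factor 4000/200 = 20
Step 5: v brought to 2000 μL → factor = 2000 μL/v
Product of known-step factors = 2000
Overall factor = 3.00 × 10^5 CFU/mL / (7.50 CFU/mL) = 40000
Step-5 factor = 40000 / 2000 = 20
v = 2000 μL / 20 = 100 μL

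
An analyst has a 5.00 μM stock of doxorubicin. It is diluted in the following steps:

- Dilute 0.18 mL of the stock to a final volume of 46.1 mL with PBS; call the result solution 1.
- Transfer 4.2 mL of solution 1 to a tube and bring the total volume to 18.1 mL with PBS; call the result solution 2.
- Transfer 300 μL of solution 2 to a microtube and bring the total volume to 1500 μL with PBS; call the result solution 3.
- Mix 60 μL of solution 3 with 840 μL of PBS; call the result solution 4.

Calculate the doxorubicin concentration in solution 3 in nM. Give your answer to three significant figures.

Step 1: 0.18 mL brought to 46.1 mL → factor 46.1/0.18 = 256.11
Step 2: 4.2 mL brought to 18.1 mL → factor 18.1/4.2 = 4.3095
Step 3: 300 μL brought to 1500 μL → factor 1500/300 = 5
Dilution factor through solution 3 = 256.11 × 4.3095 × 5 = 5518.6
[solution 3] = 5.00 μM / 5518.6 = 0.0009060 μM = 0.906 nM

0.906 nM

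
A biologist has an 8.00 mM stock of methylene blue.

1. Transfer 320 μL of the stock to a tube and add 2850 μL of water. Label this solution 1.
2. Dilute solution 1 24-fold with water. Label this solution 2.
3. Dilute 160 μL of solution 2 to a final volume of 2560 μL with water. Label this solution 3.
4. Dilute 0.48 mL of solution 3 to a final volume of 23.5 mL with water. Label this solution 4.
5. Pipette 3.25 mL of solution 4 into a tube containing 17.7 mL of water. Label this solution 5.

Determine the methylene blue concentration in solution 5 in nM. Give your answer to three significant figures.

Step 1: 320 μL + 2850 μL = 3170 μL total → factor 3170/320 = 9.9062
Step 2: 24-fold → factor 24
Step 3: 160 μL brought to 2560 μL → factor 2560/160 = 16
Step 4: 0.48 mL brought to 23.5 mL → factor 23.5/0.48 = 48.958
Step 5: 3.25 mL + 17.7 mL = 20.95 mL total → factor 20.95/3.25 = 6.4462
Overall dilution factor = 9.9062 × 24 × 16 × 48.958 × 6.4462 = 1.2005 × 10^6
Final = 8.00 mM / 1.2005 × 10^6 = 6.664 × 10^-6 mM = 6.66 nM

6.66 nM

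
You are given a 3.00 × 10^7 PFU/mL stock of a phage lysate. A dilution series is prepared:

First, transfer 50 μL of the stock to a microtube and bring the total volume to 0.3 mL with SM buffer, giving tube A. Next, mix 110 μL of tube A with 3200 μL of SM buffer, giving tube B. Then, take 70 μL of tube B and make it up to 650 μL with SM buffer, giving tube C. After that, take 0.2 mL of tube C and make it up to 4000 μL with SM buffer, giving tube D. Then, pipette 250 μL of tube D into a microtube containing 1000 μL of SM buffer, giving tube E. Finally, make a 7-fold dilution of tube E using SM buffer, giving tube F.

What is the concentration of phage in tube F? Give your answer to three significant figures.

25.6 PFU/mL

Step 1: 50 μL brought to 0.3 mL → factor 300/50 = 6
Step 2: 110 μL + 3200 μL = 3310 μL total → factor 3310/110 = 30.091
Step 3: 70 μL brought to 650 μL → factor 650/70 = 9.2857
Step 4: 0.2 mL brought to 4000 μL → factor 4/0.2 = 20
Step 5: 250 μL + 1000 μL = 1250 μL total → factor 1250/250 = 5
Step 6: 7-fold → factor 7
Overall dilution factor = 6 × 30.091 × 9.2857 × 20 × 5 × 7 = 1.1735 × 10^6
Final = 3.00 × 10^7 PFU/mL / 1.1735 × 10^6 = 25.6 PFU/mL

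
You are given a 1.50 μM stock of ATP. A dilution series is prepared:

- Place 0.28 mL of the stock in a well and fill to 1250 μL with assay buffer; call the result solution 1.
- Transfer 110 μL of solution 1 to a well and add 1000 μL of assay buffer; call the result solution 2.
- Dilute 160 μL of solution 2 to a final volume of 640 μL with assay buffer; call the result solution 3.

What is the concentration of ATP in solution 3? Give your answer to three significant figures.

Step 1: 0.28 mL brought to 1250 μL → factor 1.25/0.28 = 4.4643
Step 2: 110 μL + 1000 μL = 1110 μL total → factor 1110/110 = 10.091
Step 3: 160 μL brought to 640 μL → factor 640/160 = 4
Overall dilution factor = 4.4643 × 10.091 × 4 = 180.19
Final = 1.50 μM / 180.19 = 0.00832 μM

0.00832 μM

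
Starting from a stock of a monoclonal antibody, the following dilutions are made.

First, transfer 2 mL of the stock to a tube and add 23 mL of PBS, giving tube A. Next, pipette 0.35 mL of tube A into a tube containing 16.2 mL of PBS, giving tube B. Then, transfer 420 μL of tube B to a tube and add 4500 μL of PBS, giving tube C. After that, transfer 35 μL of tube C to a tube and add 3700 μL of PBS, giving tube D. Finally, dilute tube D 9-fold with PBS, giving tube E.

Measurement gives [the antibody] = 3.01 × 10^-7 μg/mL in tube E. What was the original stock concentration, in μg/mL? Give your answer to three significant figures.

Step 1: 2 mL + 23 mL = 25 mL total → factor 25/2 = 12.5
Step 2: 0.35 mL + 16.2 mL = 16.55 mL total → factor 16.55/0.35 = 47.286
Step 3: 420 μL + 4500 μL = 4920 μL total → factor 4920/420 = 11.714
Step 4: 35 μL + 3700 μL = 3735 μL total → factor 3735/35 = 106.71
Step 5: 9-fold → factor 9
Overall dilution factor = 12.5 × 47.286 × 11.714 × 106.71 × 9 = 6.65 × 10^6
Stock = 3.01 × 10^-7 μg/mL × 6.65 × 10^6 = 2.00 μg/mL

2.00 μg/mL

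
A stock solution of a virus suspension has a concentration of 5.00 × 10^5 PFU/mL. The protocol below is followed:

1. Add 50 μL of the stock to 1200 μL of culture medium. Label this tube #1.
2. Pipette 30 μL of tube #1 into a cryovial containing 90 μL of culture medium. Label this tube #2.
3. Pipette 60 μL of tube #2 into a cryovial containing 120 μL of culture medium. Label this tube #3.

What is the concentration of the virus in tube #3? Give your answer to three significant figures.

Step 1: 50 μL + 1200 μL = 1250 μL total → factor 1250/50 = 25
Step 2: 30 μL + 90 μL = 120 μL total → factor 120/30 = 4
Step 3: 60 μL + 120 μL = 180 μL total → factor 180/60 = 3
Overall dilution factor = 25 × 4 × 3 = 300
Final = 5.00 × 10^5 PFU/mL / 300 = 1.67 × 10^3 PFU/mL

1.67 × 10^3 PFU/mL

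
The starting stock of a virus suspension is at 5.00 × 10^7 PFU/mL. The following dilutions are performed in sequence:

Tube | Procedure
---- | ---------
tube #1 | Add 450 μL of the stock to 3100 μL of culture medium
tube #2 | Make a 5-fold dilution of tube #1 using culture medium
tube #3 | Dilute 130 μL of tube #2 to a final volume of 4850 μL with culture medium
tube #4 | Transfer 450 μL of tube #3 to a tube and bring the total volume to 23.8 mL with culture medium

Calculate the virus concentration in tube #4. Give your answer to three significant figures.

642 PFU/mL

Step 1: 450 μL + 3100 μL = 3550 μL total → factor 3550/450 = 7.8889
Step 2: 5-fold → factor 5
Step 3: 130 μL brought to 4850 μL → factor 4850/130 = 37.308
Step 4: 450 μL brought to 23.8 mL → factor 23800/450 = 52.889
Dilution factor through tube #4 = 7.8889 × 5 × 37.308 × 52.889 = 77830
[tube #4] = 5.00 × 10^7 PFU/mL / 77830 = 642 PFU/mL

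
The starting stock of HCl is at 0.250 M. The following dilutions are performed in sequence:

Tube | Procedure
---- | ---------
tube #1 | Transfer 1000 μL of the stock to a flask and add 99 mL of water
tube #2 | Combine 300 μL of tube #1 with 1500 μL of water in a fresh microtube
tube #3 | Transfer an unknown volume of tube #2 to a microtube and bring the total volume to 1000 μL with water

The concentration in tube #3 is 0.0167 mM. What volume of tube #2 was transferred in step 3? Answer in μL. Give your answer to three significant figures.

40.1 μL

Step 1: 1000 μL + 99 mL = 1 × 10^5 μL total → factor 1 × 10^5/1000 = 100
Step 2: 300 μL + 1500 μL = 1800 μL total → factor 1800/300 = 6
Step 3: v brought to 1000 μL → factor = 1000 μL/v
Product of known-step factors = 600
Overall factor = 0.250 M / (0.0167 mM) = 14970
Step-3 factor = 14970 / 600 = 24.95
v = 1000 μL / 24.95 = 40.1 μL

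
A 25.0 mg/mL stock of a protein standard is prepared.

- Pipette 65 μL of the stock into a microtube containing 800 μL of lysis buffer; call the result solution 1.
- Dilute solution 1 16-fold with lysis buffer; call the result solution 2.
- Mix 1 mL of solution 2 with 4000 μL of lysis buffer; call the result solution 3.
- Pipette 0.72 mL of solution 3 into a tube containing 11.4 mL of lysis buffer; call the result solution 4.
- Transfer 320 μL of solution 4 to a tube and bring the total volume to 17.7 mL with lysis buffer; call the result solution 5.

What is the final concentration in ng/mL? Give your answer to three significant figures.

25.2 ng/mL

Step 1: 65 μL + 800 μL = 865 μL total → factor 865/65 = 13.308
Step 2: 16-fold → factor 16
Step 3: 1 mL + 4000 μL = 5 mL total → factor 5/1 = 5
Step 4: 0.72 mL + 11.4 mL = 12.12 mL total → factor 12.12/0.72 = 16.833
Step 5: 320 μL brought to 17.7 mL → factor 17700/320 = 55.312
Overall dilution factor = 13.308 × 16 × 5 × 16.833 × 55.312 = 9.9126 × 10^5
Final = 25.0 mg/mL / 9.9126 × 10^5 = 2.522 × 10^-5 mg/mL = 25.2 ng/mL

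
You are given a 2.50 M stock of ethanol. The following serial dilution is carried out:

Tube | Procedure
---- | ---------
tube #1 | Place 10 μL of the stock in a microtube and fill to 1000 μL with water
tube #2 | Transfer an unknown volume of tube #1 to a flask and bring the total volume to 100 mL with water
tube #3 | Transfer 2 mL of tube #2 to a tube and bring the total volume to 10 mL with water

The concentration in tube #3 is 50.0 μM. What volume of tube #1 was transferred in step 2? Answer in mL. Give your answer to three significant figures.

1.00 mL

Step 1: 10 μL brought to 1000 μL → factor 1000/10 = 100
Step 2: v brought to 100 mL → factor = 100 mL/v
Step 3: 2 mL brought to 10 mL → factor 10/2 = 5
Product of known-step factors = 500
Overall factor = 2.50 M / (50.0 μM) = 50000
Step-2 factor = 50000 / 500 = 100
v = 100 mL / 100 = 1.00 mL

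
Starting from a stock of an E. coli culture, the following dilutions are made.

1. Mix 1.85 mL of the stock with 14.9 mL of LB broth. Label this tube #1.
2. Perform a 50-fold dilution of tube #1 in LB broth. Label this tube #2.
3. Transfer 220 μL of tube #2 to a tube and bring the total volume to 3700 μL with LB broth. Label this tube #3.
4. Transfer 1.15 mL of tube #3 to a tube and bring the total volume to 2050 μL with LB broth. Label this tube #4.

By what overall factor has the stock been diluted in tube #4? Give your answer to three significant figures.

Step 1: 1.85 mL + 14.9 mL = 16.75 mL total → factor 16.75/1.85 = 9.0541
Step 2: 50-fold → factor 50
Step 3: 220 μL brought to 3700 μL → factor 3700/220 = 16.818
Step 4: 1.15 mL brought to 2050 μL → factor 2.05/1.15 = 1.7826
Overall dilution factor = 9.0541 × 50 × 16.818 × 1.7826 = 13572

1.36 × 10^4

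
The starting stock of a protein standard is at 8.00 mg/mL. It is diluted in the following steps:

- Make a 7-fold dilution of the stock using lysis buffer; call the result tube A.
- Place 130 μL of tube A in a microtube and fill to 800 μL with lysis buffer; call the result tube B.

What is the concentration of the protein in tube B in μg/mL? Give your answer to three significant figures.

Step 1: 7-fold → factor 7
Step 2: 130 μL brought to 800 μL → factor 800/130 = 6.1538
Overall dilution factor = 7 × 6.1538 = 43.077
Final = 8.00 mg/mL / 43.077 = 0.1857 mg/mL = 186 μg/mL

186 μg/mL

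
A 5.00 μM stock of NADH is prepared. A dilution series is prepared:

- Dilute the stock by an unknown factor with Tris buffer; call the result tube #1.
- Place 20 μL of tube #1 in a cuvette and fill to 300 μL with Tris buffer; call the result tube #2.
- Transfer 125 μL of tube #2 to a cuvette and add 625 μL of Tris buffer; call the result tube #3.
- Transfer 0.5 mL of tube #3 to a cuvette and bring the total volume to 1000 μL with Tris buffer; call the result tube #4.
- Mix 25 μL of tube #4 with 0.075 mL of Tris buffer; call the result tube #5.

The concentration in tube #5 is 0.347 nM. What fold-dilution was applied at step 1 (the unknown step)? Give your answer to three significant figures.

Step 1: unknown factor x
Step 2: 20 μL brought to 300 μL → factor 300/20 = 15
Step 3: 125 μL + 625 μL = 750 μL total → factor 750/125 = 6
Step 4: 0.5 mL brought to 1000 μL → factor 1/0.5 = 2
Step 5: 25 μL + 0.075 mL = 100 μL total → factor 100/25 = 4
Product of known-step factors = 720
Overall factor = 5.00 μM / (0.347 nM) = 14409
x = 14409 / 720 = 20.0

20.0-fold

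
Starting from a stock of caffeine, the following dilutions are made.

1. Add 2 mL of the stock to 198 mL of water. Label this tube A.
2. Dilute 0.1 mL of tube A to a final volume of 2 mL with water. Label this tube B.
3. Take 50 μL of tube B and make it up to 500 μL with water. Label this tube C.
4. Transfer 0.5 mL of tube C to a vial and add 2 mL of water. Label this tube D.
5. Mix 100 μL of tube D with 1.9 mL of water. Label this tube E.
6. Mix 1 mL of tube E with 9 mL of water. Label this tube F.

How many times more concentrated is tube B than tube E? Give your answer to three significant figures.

1.00 × 10^3

Step 1: 2 mL + 198 mL = 200 mL total → factor 200/2 = 100
Step 2: 0.1 mL brought to 2 mL → factor 2/0.1 = 20
Step 3: 50 μL brought to 500 μL → factor 500/50 = 10
Step 4: 0.5 mL + 2 mL = 2.5 mL total → factor 2.5/0.5 = 5
Step 5: 100 μL + 1.9 mL = 2000 μL total → factor 2000/100 = 20
Dilution factor to tube B = 2000; to tube E = 2 × 10^6
[tube B]/[tube E] = (factor to tube E)/(factor to tube B) = 2 × 10^6/2000 = 1.00 × 10^3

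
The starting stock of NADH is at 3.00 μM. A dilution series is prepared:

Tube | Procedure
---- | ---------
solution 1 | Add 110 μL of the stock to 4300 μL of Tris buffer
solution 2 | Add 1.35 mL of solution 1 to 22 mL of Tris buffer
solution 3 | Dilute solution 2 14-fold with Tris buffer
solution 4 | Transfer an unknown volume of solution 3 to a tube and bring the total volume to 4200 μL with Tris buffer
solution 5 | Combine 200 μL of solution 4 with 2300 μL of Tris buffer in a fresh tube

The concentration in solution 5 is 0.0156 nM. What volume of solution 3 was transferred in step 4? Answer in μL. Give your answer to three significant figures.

Step 1: 110 μL + 4300 μL = 4410 μL total → factor 4410/110 = 40.091
Step 2: 1.35 mL + 22 mL = 23.35 mL total → factor 23.35/1.35 = 17.296
Step 3: 14-fold → factor 14
Step 4: v brought to 4200 μL → factor = 4200 μL/v
Step 5: 200 μL + 2300 μL = 2500 μL total → factor 2500/200 = 12.5
Product of known-step factors = 1.2135 × 10^5
Overall factor = 3.00 μM / (0.0156 nM) = 1.9231 × 10^5
Step-4 factor = 1.9231 × 10^5 / 1.2135 × 10^5 = 1.5847
v = 4200 μL / 1.5847 = 2.65 × 10^3 μL

2.65 × 10^3 μL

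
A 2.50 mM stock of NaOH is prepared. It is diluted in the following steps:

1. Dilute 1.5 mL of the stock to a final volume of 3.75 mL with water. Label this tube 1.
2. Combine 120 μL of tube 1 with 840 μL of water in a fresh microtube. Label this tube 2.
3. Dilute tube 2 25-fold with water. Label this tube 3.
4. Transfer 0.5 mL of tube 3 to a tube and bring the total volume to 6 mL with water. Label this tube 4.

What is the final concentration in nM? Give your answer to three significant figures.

Step 1: 1.5 mL brought to 3.75 mL → factor 3.75/1.5 = 2.5
Step 2: 120 μL + 840 μL = 960 μL total → factor 960/120 = 8
Step 3: 25-fold → factor 25
Step 4: 0.5 mL brought to 6 mL → factor 6/0.5 = 12
Overall dilution factor = 2.5 × 8 × 25 × 12 = 6000
Final = 2.50 mM / 6000 = 0.0004167 mM = 417 nM

417 nM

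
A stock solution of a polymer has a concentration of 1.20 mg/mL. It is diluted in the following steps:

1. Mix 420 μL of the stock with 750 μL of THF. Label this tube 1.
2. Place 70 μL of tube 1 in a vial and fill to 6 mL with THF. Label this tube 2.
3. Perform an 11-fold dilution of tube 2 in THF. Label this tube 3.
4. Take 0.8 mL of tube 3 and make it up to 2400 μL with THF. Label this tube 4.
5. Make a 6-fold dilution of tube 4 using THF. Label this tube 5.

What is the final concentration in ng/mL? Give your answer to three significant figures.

Step 1: 420 μL + 750 μL = 1170 μL total → factor 1170/420 = 2.7857
Step 2: 70 μL brought to 6 mL → factor 6000/70 = 85.714
Step 3: 11-fold → factor 11
Step 4: 0.8 mL brought to 2400 μL → factor 2.4/0.8 = 3
Step 5: 6-fold → factor 6
Overall dilution factor = 2.7857 × 85.714 × 11 × 3 × 6 = 47278
Final = 1.20 mg/mL / 47278 = 2.538 × 10^-5 mg/mL = 25.4 ng/mL

25.4 ng/mL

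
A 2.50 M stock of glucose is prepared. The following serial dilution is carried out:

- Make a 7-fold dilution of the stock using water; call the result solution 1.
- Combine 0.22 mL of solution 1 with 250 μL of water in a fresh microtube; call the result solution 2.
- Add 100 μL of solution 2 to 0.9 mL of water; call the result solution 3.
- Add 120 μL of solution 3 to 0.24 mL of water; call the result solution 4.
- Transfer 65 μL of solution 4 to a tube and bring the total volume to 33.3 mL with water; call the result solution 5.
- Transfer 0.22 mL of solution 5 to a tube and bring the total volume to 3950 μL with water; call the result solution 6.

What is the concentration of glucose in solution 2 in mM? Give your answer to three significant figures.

Step 1: 7-fold → factor 7
Step 2: 0.22 mL + 250 μL = 0.47 mL total → factor 0.47/0.22 = 2.1364
Dilution factor through solution 2 = 7 × 2.1364 = 14.955
[solution 2] = 2.50 M / 14.955 = 0.1672 M = 167 mM

167 mM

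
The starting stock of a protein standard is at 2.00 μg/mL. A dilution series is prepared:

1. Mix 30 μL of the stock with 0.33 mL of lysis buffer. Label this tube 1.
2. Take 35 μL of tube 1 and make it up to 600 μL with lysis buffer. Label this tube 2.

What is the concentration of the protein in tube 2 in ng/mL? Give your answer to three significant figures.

Step 1: 30 μL + 0.33 mL = 360 μL total → factor 360/30 = 12
Step 2: 35 μL brought to 600 μL → factor 600/35 = 17.143
Overall dilution factor = 12 × 17.143 = 205.71
Final = 2.00 μg/mL / 205.71 = 0.009722 μg/mL = 9.72 ng/mL

9.72 ng/mL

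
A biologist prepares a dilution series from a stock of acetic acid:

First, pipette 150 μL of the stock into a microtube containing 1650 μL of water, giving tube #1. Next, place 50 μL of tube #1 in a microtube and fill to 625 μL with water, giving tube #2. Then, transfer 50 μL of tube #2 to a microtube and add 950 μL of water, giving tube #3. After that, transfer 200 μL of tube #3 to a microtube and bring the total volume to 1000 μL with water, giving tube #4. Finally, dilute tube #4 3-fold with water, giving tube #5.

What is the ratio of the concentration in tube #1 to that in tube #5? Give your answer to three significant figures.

Step 1: 150 μL + 1650 μL = 1800 μL total → factor 1800/150 = 12
Step 2: 50 μL brought to 625 μL → factor 625/50 = 12.5
Step 3: 50 μL + 950 μL = 1000 μL total → factor 1000/50 = 20
Step 4: 200 μL brought to 1000 μL → factor 1000/200 = 5
Step 5: 3-fold → factor 3
Dilution factor to tube #1 = 12; to tube #5 = 45000
[tube #1]/[tube #5] = (factor to tube #5)/(factor to tube #1) = 45000/12 = 3.75 × 10^3

3.75 × 10^3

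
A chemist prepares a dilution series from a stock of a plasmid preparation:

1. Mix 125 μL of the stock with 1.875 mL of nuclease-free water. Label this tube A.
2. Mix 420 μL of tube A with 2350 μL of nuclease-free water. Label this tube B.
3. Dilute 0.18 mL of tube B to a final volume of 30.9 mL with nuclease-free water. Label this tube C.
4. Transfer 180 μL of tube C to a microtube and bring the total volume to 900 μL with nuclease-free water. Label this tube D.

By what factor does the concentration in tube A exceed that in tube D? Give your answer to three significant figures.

5.66 × 10^3

Step 1: 125 μL + 1.875 mL = 2000 μL total → factor 2000/125 = 16
Step 2: 420 μL + 2350 μL = 2770 μL total → factor 2770/420 = 6.5952
Step 3: 0.18 mL brought to 30.9 mL → factor 30.9/0.18 = 171.67
Step 4: 180 μL brought to 900 μL → factor 900/180 = 5
Dilution factor to tube A = 16; to tube D = 90575
[tube A]/[tube D] = (factor to tube D)/(factor to tube A) = 90575/16 = 5.66 × 10^3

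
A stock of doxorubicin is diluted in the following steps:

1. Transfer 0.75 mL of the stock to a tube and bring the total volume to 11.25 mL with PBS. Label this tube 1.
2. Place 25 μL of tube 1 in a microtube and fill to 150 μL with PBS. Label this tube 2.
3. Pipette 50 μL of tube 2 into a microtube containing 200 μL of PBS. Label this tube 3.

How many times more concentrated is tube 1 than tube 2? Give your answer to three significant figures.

Step 1: 0.75 mL brought to 11.25 mL → factor 11.25/0.75 = 15
Step 2: 25 μL brought to 150 μL → factor 150/25 = 6
Dilution factor to tube 1 = 15; to tube 2 = 90
[tube 1]/[tube 2] = (factor to tube 2)/(factor to tube 1) = 90/15 = 6.00

6.00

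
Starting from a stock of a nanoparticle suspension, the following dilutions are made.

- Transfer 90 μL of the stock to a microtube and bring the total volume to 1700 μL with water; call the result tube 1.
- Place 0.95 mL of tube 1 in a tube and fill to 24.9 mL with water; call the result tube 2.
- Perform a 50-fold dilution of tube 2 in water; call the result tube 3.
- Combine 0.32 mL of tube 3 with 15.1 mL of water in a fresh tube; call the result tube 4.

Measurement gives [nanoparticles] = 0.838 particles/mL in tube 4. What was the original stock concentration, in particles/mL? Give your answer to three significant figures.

1.00 × 10^6 particles/mL

Step 1: 90 μL brought to 1700 μL → factor 1700/90 = 18.889
Step 2: 0.95 mL brought to 24.9 mL → factor 24.9/0.95 = 26.211
Step 3: 50-fold → factor 50
Step 4: 0.32 mL + 15.1 mL = 15.42 mL total → factor 15.42/0.32 = 48.188
Overall dilution factor = 18.889 × 26.211 × 50 × 48.188 = 1.1929 × 10^6
Stock = 0.838 particles/mL × 1.1929 × 10^6 = 1.00 × 10^6 particles/mL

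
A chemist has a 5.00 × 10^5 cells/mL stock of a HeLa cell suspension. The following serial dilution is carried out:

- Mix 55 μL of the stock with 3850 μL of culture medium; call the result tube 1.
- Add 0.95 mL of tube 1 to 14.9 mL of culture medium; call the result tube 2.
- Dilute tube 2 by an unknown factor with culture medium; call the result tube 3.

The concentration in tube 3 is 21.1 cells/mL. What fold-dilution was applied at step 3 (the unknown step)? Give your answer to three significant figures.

Step 1: 55 μL + 3850 μL = 3905 μL total → factor 3905/55 = 71
Step 2: 0.95 mL + 14.9 mL = 15.85 mL total → factor 15.85/0.95 = 16.684
Step 3: unknown factor x
Product of known-step factors = 1184.6
Overall factor = 5.00 × 10^5 cells/mL / (21.1 cells/mL) = 23697
x = 23697 / 1184.6 = 20.0

20.0-fold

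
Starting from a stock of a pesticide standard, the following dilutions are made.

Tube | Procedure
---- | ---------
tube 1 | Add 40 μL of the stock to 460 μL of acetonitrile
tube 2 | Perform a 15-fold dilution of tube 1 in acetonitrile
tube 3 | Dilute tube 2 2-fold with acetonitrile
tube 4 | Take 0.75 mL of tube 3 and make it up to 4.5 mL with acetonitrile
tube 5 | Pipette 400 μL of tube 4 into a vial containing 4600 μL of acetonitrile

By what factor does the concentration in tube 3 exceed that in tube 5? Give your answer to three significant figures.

Step 1: 40 μL + 460 μL = 500 μL total → factor 500/40 = 12.5
Step 2: 15-fold → factor 15
Step 3: 2-fold → factor 2
Step 4: 0.75 mL brought to 4.5 mL → factor 4.5/0.75 = 6
Step 5: 400 μL + 4600 μL = 5000 μL total → factor 5000/400 = 12.5
Dilution factor to tube 3 = 375; to tube 5 = 28125
[tube 3]/[tube 5] = (factor to tube 5)/(factor to tube 3) = 28125/375 = 75.0

75.0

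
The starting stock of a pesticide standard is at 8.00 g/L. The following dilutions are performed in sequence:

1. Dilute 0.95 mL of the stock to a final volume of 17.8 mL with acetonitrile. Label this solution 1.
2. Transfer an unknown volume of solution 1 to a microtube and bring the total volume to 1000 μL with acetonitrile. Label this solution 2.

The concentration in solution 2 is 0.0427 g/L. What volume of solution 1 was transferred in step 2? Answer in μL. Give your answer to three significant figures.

100 μL

Step 1: 0.95 mL brought to 17.8 mL → factor 17.8/0.95 = 18.737
Step 2: v brought to 1000 μL → factor = 1000 μL/v
Product of known-step factors = 18.737
Overall factor = 8.00 g/L / (0.0427 g/L) = 187.35
Step-2 factor = 187.35 / 18.737 = 9.9992
v = 1000 μL / 9.9992 = 100 μL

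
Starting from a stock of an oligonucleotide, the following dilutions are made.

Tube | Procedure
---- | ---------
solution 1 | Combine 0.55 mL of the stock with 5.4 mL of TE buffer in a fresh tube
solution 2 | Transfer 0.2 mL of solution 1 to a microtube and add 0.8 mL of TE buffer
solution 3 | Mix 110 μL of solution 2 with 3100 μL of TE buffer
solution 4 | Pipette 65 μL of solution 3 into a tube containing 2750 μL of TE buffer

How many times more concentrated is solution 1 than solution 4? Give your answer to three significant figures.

Step 1: 0.55 mL + 5.4 mL = 5.95 mL total → factor 5.95/0.55 = 10.818
Step 2: 0.2 mL + 0.8 mL = 1 mL total → factor 1/0.2 = 5
Step 3: 110 μL + 3100 μL = 3210 μL total → factor 3210/110 = 29.182
Step 4: 65 μL + 2750 μL = 2815 μL total → factor 2815/65 = 43.308
Dilution factor to solution 1 = 10.818; to solution 4 = 68360
[solution 1]/[solution 4] = (factor to solution 4)/(factor to solution 1) = 68360/10.818 = 6.32 × 10^3

6.32 × 10^3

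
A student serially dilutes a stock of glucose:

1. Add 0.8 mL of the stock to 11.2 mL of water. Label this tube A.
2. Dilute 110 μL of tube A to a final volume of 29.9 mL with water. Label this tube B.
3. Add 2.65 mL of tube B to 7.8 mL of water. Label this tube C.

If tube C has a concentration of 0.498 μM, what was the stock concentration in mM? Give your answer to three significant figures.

8.01 mM

Step 1: 0.8 mL + 11.2 mL = 12 mL total → factor 12/0.8 = 15
Step 2: 110 μL brought to 29.9 mL → factor 29900/110 = 271.82
Step 3: 2.65 mL + 7.8 mL = 10.45 mL total → factor 10.45/2.65 = 3.9434
Overall dilution factor = 15 × 271.82 × 3.9434 = 16078
Stock = 0.498 μM × 16078 = 8007 μM = 8.01 mM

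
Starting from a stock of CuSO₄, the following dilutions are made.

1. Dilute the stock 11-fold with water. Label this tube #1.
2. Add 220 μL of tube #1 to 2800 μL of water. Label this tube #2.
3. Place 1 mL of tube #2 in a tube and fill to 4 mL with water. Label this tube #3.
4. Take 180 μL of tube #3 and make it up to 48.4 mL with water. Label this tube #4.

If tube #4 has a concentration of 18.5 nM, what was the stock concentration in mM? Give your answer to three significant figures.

3.00 mM

Step 1: 11-fold → factor 11
Step 2: 220 μL + 2800 μL = 3020 μL total → factor 3020/220 = 13.727
Step 3: 1 mL brought to 4 mL → factor 4/1 = 4
Step 4: 180 μL brought to 48.4 mL → factor 48400/180 = 268.89
Overall dilution factor = 11 × 13.727 × 4 × 268.89 = 1.6241 × 10^5
Stock = 18.5 nM × 1.6241 × 10^5 = 3.005 × 10^6 nM = 3.00 mM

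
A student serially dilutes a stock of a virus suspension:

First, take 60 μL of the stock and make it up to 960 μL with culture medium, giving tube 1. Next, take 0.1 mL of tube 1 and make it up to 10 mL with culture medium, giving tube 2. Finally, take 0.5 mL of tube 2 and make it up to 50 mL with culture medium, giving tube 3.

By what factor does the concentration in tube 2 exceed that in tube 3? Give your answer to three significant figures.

Step 1: 60 μL brought to 960 μL → factor 960/60 = 16
Step 2: 0.1 mL brought to 10 mL → factor 10/0.1 = 100
Step 3: 0.5 mL brought to 50 mL → factor 50/0.5 = 100
Dilution factor to tube 2 = 1600; to tube 3 = 1.6 × 10^5
[tube 2]/[tube 3] = (factor to tube 3)/(factor to tube 2) = 1.6 × 10^5/1600 = 100

100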